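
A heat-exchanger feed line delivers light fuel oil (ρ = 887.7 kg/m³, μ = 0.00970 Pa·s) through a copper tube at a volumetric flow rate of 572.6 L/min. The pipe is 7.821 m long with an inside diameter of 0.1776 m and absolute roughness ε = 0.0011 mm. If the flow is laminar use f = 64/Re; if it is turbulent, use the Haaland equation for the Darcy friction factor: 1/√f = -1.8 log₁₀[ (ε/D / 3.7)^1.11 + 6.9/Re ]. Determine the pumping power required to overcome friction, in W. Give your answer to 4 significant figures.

P ≈ 0.9767 W

Q = 572.6 L/min = 572.6/60000 = 0.009543 m³/s.
Cross-sectional area A = πD²/4 = π(0.1776)²/4 = 0.02477 m²; mean velocity V = Q/A = 0.009543/0.02477 = 0.3852 m/s.
Reynolds number Re = ρVD/μ = 887.7 · 0.3852 · 0.1776 / 0.0097 = 6261.
Re > 4000 → turbulent. Relative roughness ε/D = 1.1e-06/0.1776 = 6.19e-06. Haaland: 1/√f = -1.8 log₁₀[(6.19e-06/3.7)^1.11 + 6.9/6261] = -1.8 log₁₀[3.88e-07 + 0.0011] = 5.324, so f = 0.03528.
Darcy-Weisbach: ΔP = f(L/D)(ρV²/2) = 0.03528·(7.821/0.1776)·(887.7·0.3852²/2) = 0.03528·44.04·65.87 = 102.3 Pa.
Pumping power P = QΔP = 0.009543·102.3 = 0.97670 W = 0.9767 W.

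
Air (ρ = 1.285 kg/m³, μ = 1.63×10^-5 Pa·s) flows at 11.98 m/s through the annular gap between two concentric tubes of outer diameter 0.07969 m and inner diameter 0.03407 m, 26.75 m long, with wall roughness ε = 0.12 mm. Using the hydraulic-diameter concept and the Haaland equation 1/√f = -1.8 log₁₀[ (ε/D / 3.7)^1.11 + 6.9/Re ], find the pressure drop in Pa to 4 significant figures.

ΔP ≈ 1516 Pa

Hydraulic diameter D_h = 4A/P = D_o - D_i = 0.07969 - 0.03407 = 0.04562 m.
Re = ρVD_h/μ = 1.285·11.98·0.04562/1.63e-05 = 4.309e+04.
ε/D_h = 0.00012/0.04562 = 0.00263; Haaland gives 1/√f = -1.8 log₁₀[0.00032+0.00016] = 5.973, so f = 0.02803.
ΔP = f(L/D_h)(ρV²/2) = 0.02803·26.75/0.04562·92.21 = 1516 Pa.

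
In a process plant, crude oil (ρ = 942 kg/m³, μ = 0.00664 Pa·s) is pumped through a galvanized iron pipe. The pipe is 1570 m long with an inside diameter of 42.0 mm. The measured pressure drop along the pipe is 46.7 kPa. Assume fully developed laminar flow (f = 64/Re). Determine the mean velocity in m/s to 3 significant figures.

For laminar flow, f = 64/Re with Re = ρVD/μ, so Darcy-Weisbach reduces to ΔP = 32μLV/D². Solving for V: V = ΔP·D²/(32μL) = 4.67e+04·(0.042)²/(32·0.00664·1570) = 0.2469 m/s.
Check: Re = ρVD/μ = 942·0.2469·0.042/0.00664 = 1471 < 2300, so the laminar assumption holds.

V ≈ 0.247 m/s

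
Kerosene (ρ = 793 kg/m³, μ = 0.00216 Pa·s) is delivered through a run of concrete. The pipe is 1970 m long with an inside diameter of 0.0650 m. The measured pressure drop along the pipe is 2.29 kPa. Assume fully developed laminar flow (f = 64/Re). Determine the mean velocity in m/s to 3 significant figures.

For laminar flow, f = 64/Re with Re = ρVD/μ, so Darcy-Weisbach reduces to ΔP = 32μLV/D². Solving for V: V = ΔP·D²/(32μL) = 2290·(0.065)²/(32·0.00216·1970) = 0.07105 m/s.
Check: Re = ρVD/μ = 793·0.07105·0.065/0.00216 = 1696 < 2300, so the laminar assumption holds.

V ≈ 0.0711 m/s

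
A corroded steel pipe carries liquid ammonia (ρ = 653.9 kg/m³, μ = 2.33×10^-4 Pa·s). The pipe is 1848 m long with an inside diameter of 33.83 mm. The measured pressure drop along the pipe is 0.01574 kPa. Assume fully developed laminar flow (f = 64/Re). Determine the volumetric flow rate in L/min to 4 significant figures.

For laminar flow, f = 64/Re with Re = ρVD/μ, so Darcy-Weisbach reduces to ΔP = 32μLV/D². Solving for V: V = ΔP·D²/(32μL) = 15.74·(0.03383)²/(32·0.000233·1848) = 0.001307 m/s.
Check: Re = ρVD/μ = 653.9·0.001307·0.03383/0.000233 = 124.1 < 2300, so the laminar assumption holds.
Q = V·A = 0.001307·(π/4·0.03383²) = 1.175e-06 m³/s = 0.07051 L/min.

Q ≈ 0.07051 L/min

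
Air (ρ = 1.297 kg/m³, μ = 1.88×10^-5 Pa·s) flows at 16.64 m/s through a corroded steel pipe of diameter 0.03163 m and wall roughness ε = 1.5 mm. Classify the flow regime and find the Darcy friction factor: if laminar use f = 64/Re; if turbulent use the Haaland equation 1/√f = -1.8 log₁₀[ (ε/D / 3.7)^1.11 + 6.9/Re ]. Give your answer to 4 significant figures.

f ≈ 0.07065

Re = ρVD/μ = 1.297·16.64·0.03163/1.88e-05 = 3.631e+04.
Re > 4000 → turbulent. ε/D = 0.0015/0.03163 = 0.0474; Haaland: 1/√f = -1.8 log₁₀[0.00794 + 0.00019] = 3.762, so f = 0.07065.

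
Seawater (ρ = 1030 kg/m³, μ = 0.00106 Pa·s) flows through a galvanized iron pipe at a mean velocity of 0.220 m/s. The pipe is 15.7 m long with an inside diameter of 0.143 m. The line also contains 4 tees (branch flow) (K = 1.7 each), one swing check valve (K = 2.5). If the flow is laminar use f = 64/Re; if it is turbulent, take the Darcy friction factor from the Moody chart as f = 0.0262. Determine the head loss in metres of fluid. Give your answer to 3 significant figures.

h_f ≈ 0.0300 m

Reynolds number Re = ρVD/μ = 1030 · 0.22 · 0.143 / 0.00106 = 3.057e+04.
Re > 4000 → turbulent; use the Moody-chart value f = 0.0262.
Total minor-loss coefficient ΣK = 4·1.7 + 1·2.5 = 9.3.
ΔP = [f·L/D + ΣK]·(ρV²/2) = [0.0262·15.7/0.143 + 9.3]·(1030·0.22²/2) = [2.877 + 9.3]·24.93 = 303.5 Pa.
Head loss h_f = ΔP/(ρg) = 303.5/(1030·9.81) = 0.0300 m.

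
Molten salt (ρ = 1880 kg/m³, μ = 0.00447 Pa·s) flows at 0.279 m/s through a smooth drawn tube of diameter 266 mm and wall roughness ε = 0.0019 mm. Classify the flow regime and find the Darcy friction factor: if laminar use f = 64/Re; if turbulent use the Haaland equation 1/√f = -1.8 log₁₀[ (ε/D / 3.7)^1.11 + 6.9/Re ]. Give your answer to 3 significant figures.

f ≈ 0.0231

Re = ρVD/μ = 1880·0.279·0.266/0.00447 = 3.121e+04.
Re > 4000 → turbulent. ε/D = 1.9e-06/0.266 = 7.14e-06; Haaland: 1/√f = -1.8 log₁₀[4.54e-07 + 0.000221] = 6.578, so f = 0.02311.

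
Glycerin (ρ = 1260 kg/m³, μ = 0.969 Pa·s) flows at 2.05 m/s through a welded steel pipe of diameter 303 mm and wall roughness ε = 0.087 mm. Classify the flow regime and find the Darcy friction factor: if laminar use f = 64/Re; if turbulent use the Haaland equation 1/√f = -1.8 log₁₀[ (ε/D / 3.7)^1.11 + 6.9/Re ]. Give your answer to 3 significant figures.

Re = ρVD/μ = 1260·2.05·0.303/0.969 = 807.7.
Re < 2300 → laminar, so f = 64/Re = 0.07924 (roughness is irrelevant in laminar flow).

f ≈ 0.0792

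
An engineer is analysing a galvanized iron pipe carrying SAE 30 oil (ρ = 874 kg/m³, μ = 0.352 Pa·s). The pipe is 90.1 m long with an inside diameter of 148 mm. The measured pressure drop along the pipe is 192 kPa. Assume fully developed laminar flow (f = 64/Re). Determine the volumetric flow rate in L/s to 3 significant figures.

Q ≈ 71.3 L/s

For laminar flow, f = 64/Re with Re = ρVD/μ, so Darcy-Weisbach reduces to ΔP = 32μLV/D². Solving for V: V = ΔP·D²/(32μL) = 1.92e+05·(0.148)²/(32·0.352·90.1) = 4.144 m/s.
Check: Re = ρVD/μ = 874·4.144·0.148/0.352 = 1523 < 2300, so the laminar assumption holds.
Q = V·A = 4.144·(π/4·0.148²) = 0.07129 m³/s = 71.3 L/s.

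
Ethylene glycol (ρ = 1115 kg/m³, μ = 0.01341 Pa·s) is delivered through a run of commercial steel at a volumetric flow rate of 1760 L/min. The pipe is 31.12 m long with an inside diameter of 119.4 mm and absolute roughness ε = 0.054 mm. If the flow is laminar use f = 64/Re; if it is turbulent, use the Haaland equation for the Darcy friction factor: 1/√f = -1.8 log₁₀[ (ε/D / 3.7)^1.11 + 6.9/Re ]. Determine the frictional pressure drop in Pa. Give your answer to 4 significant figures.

ΔP ≈ 25020 Pa

Q = 1760 L/min = 1760/60000 = 0.02933 m³/s.
Cross-sectional area A = πD²/4 = π(0.1194)²/4 = 0.0112 m²; mean velocity V = Q/A = 0.02933/0.0112 = 2.62 m/s.
Reynolds number Re = ρVD/μ = 1115 · 2.62 · 0.1194 / 0.0134 = 2.601e+04.
Re > 4000 → turbulent. Relative roughness ε/D = 5.4e-05/0.1194 = 0.000452. Haaland: 1/√f = -1.8 log₁₀[(0.000452/3.7)^1.11 + 6.9/2.601e+04] = -1.8 log₁₀[4.54e-05 + 0.000265] = 6.314, so f = 0.02508.
Darcy-Weisbach: ΔP = f(L/D)(ρV²/2) = 0.02508·(31.12/0.1194)·(1115·2.62²/2) = 0.02508·260.6·3826 = 2.502e+04 Pa.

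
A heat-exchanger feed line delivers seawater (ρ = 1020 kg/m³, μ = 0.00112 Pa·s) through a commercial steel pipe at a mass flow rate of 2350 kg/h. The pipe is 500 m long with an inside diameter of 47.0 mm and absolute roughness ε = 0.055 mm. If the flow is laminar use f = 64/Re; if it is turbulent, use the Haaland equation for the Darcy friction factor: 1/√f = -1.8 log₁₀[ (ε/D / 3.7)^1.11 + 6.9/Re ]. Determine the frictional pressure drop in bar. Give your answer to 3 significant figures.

ṁ = 2350 kg/h = 2350/3600 = 0.6528 kg/s.
A = πD²/4 = π(0.047)²/4 = 0.001735 m²; mean velocity V = ṁ/(ρA) = 0.6528/(1020 · 0.001735) = 0.3689 m/s.
Reynolds number Re = ρVD/μ = 1020 · 0.3689 · 0.047 / 0.00112 = 1.579e+04.
Re > 4000 → turbulent. Relative roughness ε/D = 5.5e-05/0.047 = 0.00117. Haaland: 1/√f = -1.8 log₁₀[(0.00117/3.7)^1.11 + 6.9/1.579e+04] = -1.8 log₁₀[0.00013 + 0.000437] = 5.843, so f = 0.02929.
Darcy-Weisbach: ΔP = f(L/D)(ρV²/2) = 0.02929·(500/0.047)·(1020·0.3689²/2) = 0.02929·1.064e+04·69.4 = 2.162e+04 Pa.
ΔP = 2.162e+04 Pa = 0.216 bar.

ΔP ≈ 0.216 bar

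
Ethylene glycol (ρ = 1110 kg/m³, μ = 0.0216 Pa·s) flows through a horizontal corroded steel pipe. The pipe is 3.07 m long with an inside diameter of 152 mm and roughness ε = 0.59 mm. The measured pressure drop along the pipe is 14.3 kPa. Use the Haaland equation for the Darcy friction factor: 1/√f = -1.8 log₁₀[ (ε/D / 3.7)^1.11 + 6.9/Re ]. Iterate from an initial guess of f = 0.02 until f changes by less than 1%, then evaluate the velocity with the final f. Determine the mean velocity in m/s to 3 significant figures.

Rearranging Darcy-Weisbach: V = √(2·ΔP·D/(f·L·ρ)). With ε/D = 0.00059/0.152 = 0.00388, iterate starting from f = 0.02:
  f = 0.02 → V = √(2·1.43e+04·0.152/(0.02·3.07·1110)) = 7.987 m/s; Re = ρVD/μ = 6.238e+04; f → 0.02979
  f = 0.02979 → V = 6.544 m/s; Re = 5.112e+04; f → 0.03011
  f = 0.03011 → V = 6.51 m/s; Re = 5.085e+04; f → 0.03012
Converged (Δf/f < 1%). With the final f = 0.03012: V = √(2·1.43e+04·0.152/(0.03012·3.07·1110)) = 6.509 m/s.

V ≈ 6.51 m/s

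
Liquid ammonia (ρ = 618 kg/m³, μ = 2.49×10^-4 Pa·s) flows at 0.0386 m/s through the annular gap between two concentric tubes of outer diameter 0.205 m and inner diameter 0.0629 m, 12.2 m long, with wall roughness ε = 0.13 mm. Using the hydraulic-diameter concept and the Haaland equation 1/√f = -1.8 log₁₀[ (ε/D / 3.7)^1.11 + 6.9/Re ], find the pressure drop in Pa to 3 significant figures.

Hydraulic diameter D_h = 4A/P = D_o - D_i = 0.205 - 0.0629 = 0.1421 m.
Re = ρVD_h/μ = 618·0.0386·0.1421/0.000249 = 1.361e+04.
ε/D_h = 0.00013/0.1421 = 0.000915; Haaland gives 1/√f = -1.8 log₁₀[9.92e-05+0.000507] = 5.792, so f = 0.02981.
ΔP = f(L/D_h)(ρV²/2) = 0.02981·12.2/0.1421·0.4604 = 1.178 Pa.

ΔP ≈ 1.18 Pa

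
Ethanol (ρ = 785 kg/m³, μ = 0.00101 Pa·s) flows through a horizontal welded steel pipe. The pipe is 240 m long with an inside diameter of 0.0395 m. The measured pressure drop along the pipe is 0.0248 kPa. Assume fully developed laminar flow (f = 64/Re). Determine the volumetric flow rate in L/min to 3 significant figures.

For laminar flow, f = 64/Re with Re = ρVD/μ, so Darcy-Weisbach reduces to ΔP = 32μLV/D². Solving for V: V = ΔP·D²/(32μL) = 24.8·(0.0395)²/(32·0.00101·240) = 0.004988 m/s.
Check: Re = ρVD/μ = 785·0.004988·0.0395/0.00101 = 153.1 < 2300, so the laminar assumption holds.
Q = V·A = 0.004988·(π/4·0.0395²) = 6.113e-06 m³/s = 0.367 L/min.

Q ≈ 0.367 L/min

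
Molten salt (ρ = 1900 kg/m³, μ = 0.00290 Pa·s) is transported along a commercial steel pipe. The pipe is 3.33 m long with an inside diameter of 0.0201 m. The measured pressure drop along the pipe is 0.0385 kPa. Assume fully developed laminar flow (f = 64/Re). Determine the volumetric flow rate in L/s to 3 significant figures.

Q ≈ 0.0160 L/s

For laminar flow, f = 64/Re with Re = ρVD/μ, so Darcy-Weisbach reduces to ΔP = 32μLV/D². Solving for V: V = ΔP·D²/(32μL) = 38.5·(0.0201)²/(32·0.0029·3.33) = 0.05033 m/s.
Check: Re = ρVD/μ = 1900·0.05033·0.0201/0.0029 = 662.8 < 2300, so the laminar assumption holds.
Q = V·A = 0.05033·(π/4·0.0201²) = 1.597e-05 m³/s = 0.0160 L/s.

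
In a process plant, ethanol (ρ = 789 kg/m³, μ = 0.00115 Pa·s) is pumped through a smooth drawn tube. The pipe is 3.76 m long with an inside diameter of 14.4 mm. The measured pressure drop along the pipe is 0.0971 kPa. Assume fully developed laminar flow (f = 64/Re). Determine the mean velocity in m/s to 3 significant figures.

V ≈ 0.146 m/s

For laminar flow, f = 64/Re with Re = ρVD/μ, so Darcy-Weisbach reduces to ΔP = 32μLV/D². Solving for V: V = ΔP·D²/(32μL) = 97.1·(0.0144)²/(32·0.00115·3.76) = 0.1455 m/s.
Check: Re = ρVD/μ = 789·0.1455·0.0144/0.00115 = 1438 < 2300, so the laminar assumption holds.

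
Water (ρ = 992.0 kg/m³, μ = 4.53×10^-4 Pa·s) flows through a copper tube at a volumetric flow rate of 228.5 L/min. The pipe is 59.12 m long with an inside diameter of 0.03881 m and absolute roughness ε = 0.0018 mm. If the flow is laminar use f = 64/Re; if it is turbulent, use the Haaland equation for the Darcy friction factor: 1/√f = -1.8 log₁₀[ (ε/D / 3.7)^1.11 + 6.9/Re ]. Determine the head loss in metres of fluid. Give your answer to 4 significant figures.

h_f ≈ 12.05 m

Q = 228.5 L/min = 228.5/60000 = 0.003808 m³/s.
Cross-sectional area A = πD²/4 = π(0.03881)²/4 = 0.001183 m²; mean velocity V = Q/A = 0.003808/0.001183 = 3.219 m/s.
Reynolds number Re = ρVD/μ = 992 · 3.219 · 0.03881 / 0.000453 = 2.736e+05.
Re > 4000 → turbulent. Relative roughness ε/D = 1.8e-06/0.03881 = 4.64e-05. Haaland: 1/√f = -1.8 log₁₀[(4.64e-05/3.7)^1.11 + 6.9/2.736e+05] = -1.8 log₁₀[3.62e-06 + 2.52e-05] = 8.172, so f = 0.01497.
Darcy-Weisbach: ΔP = f(L/D)(ρV²/2) = 0.01497·(59.12/0.03881)·(992·3.219²/2) = 0.01497·1523·5140 = 1.173e+05 Pa.
Head loss h_f = ΔP/(ρg) = 1.173e+05/(992·9.81) = 12.05 m.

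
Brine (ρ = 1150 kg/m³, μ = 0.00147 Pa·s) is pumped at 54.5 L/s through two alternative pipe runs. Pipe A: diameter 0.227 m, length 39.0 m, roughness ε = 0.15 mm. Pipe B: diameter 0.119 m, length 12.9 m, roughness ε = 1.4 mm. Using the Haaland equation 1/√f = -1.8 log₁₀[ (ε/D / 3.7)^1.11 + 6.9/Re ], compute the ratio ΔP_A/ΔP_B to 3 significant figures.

ΔP_A/ΔP_B ≈ 0.0571

Pipe A: V = Q/A = 0.0545/0.04047 = 1.347 m/s; Re = 2.391e+05; ε/D = 0.000661; Haaland → f = 0.0192; ΔP_A = f(L/D)(ρV²/2) = 3440 Pa.
Pipe B: V = Q/A = 0.0545/0.01112 = 4.9 m/s; Re = 4.562e+05; ε/D = 0.0118; Haaland → f = 0.04027; ΔP_B = f(L/D)(ρV²/2) = 6.027e+04 Pa.
ΔP_A/ΔP_B = 3440/6.027e+04 = 0.0571.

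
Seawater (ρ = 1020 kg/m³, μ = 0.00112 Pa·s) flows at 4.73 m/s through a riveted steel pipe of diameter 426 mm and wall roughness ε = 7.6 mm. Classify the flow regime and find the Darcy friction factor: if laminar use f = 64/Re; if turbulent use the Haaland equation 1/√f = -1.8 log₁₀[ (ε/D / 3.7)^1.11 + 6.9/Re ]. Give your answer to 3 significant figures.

f ≈ 0.0467

Re = ρVD/μ = 1020·4.73·0.426/0.00112 = 1.835e+06.
Re > 4000 → turbulent. ε/D = 0.0076/0.426 = 0.0178; Haaland: 1/√f = -1.8 log₁₀[0.00268 + 3.76e-06] = 4.628, so f = 0.04669.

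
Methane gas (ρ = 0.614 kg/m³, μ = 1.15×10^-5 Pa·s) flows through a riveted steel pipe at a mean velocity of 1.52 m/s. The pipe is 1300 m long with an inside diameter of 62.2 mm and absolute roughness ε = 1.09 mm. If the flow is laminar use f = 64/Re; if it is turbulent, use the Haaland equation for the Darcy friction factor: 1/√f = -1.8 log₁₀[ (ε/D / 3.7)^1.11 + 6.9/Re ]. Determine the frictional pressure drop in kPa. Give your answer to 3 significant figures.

ΔP ≈ 0.795 kPa

Reynolds number Re = ρVD/μ = 0.614 · 1.52 · 0.0622 / 1.15e-05 = 5048.
Re > 4000 → turbulent. Relative roughness ε/D = 0.00109/0.0622 = 0.0175. Haaland: 1/√f = -1.8 log₁₀[(0.0175/3.7)^1.11 + 6.9/5048] = -1.8 log₁₀[0.00263 + 0.00137] = 4.317, so f = 0.05365.
Darcy-Weisbach: ΔP = f(L/D)(ρV²/2) = 0.05365·(1300/0.0622)·(0.614·1.52²/2) = 0.05365·2.09e+04·0.7093 = 795.4 Pa.
ΔP = 795.4 Pa = 0.795 kPa.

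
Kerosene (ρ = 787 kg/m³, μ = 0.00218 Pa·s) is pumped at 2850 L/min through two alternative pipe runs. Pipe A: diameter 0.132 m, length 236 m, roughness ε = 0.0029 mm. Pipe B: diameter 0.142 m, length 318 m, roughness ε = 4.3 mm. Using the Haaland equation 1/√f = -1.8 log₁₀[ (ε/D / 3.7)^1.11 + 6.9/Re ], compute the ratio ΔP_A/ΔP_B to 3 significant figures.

Pipe A: V = Q/A = 0.0475/0.01368 = 3.471 m/s; Re = 1.654e+05; ε/D = 2.2e-05; Haaland → f = 0.01621; ΔP_A = f(L/D)(ρV²/2) = 1.374e+05 Pa.
Pipe B: V = Q/A = 0.0475/0.01584 = 2.999 m/s; Re = 1.538e+05; ε/D = 0.0303; Haaland → f = 0.05771; ΔP_B = f(L/D)(ρV²/2) = 4.575e+05 Pa.
ΔP_A/ΔP_B = 1.374e+05/4.575e+05 = 0.300.

ΔP_A/ΔP_B ≈ 0.300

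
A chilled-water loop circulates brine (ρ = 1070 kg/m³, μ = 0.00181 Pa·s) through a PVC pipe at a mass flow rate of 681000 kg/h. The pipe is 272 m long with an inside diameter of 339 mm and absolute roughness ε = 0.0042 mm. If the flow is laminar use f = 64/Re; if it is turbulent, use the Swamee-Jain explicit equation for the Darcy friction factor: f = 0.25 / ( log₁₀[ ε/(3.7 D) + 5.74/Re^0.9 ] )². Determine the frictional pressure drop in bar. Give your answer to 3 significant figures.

ṁ = 681000 kg/h = 681000/3600 = 189.2 kg/s.
A = πD²/4 = π(0.339)²/4 = 0.09026 m²; mean velocity V = ṁ/(ρA) = 189.2/(1070 · 0.09026) = 1.959 m/s.
Reynolds number Re = ρVD/μ = 1070 · 1.959 · 0.339 / 0.00181 = 3.925e+05.
Re > 4000 → turbulent. Relative roughness ε/D = 4.2e-06/0.339 = 1.24e-05. Swamee-Jain: f = 0.25/(log₁₀[1.24e-05/3.7 + 5.74/3.925e+05^0.9])² = 0.25/(log₁₀[3.35e-06 + 5.3e-05])² = 0.25/(-4.249)² = 0.01385.
Darcy-Weisbach: ΔP = f(L/D)(ρV²/2) = 0.01385·(272/0.339)·(1070·1.959²/2) = 0.01385·802.4·2053 = 2.281e+04 Pa.
ΔP = 2.281e+04 Pa = 0.228 bar.

ΔP ≈ 0.228 bar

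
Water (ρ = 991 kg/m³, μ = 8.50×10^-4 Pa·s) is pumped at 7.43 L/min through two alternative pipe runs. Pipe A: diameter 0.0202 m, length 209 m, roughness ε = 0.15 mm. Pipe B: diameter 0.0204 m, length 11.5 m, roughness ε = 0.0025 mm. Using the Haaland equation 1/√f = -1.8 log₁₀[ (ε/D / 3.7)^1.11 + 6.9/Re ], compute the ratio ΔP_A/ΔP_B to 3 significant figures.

Pipe A: V = Q/A = 0.0001238/0.0003205 = 0.3864 m/s; Re = 9100; ε/D = 0.00743; Haaland → f = 0.04076; ΔP_A = f(L/D)(ρV²/2) = 3.12e+04 Pa.
Pipe B: V = Q/A = 0.0001238/0.0003269 = 0.3789 m/s; Re = 9011; ε/D = 0.000123; Haaland → f = 0.03191; ΔP_B = f(L/D)(ρV²/2) = 1280 Pa.
ΔP_A/ΔP_B = 3.12e+04/1280 = 24.4.

ΔP_A/ΔP_B ≈ 24.4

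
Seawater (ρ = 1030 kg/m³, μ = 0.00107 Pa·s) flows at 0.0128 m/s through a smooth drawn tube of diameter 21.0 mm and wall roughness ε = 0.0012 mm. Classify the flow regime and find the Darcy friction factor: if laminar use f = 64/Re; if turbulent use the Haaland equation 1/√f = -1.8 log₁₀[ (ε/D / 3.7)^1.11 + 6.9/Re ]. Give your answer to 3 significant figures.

Re = ρVD/μ = 1030·0.0128·0.021/0.00107 = 258.8.
Re < 2300 → laminar, so f = 64/Re = 0.2473 (roughness is irrelevant in laminar flow).

f ≈ 0.247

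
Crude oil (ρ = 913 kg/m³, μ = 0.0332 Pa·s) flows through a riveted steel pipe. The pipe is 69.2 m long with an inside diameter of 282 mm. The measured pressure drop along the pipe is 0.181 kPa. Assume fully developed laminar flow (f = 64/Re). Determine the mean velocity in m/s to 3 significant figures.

For laminar flow, f = 64/Re with Re = ρVD/μ, so Darcy-Weisbach reduces to ΔP = 32μLV/D². Solving for V: V = ΔP·D²/(32μL) = 181·(0.282)²/(32·0.0332·69.2) = 0.1958 m/s.
Check: Re = ρVD/μ = 913·0.1958·0.282/0.0332 = 1518 < 2300, so the laminar assumption holds.

V ≈ 0.196 m/s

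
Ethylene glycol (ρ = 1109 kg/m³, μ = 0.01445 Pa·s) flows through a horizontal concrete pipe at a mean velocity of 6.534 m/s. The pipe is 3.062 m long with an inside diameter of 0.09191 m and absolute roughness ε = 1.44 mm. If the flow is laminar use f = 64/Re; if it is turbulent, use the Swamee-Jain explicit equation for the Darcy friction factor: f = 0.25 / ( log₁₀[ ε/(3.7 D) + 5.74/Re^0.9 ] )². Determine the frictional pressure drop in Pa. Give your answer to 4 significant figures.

Reynolds number Re = ρVD/μ = 1109 · 6.534 · 0.09191 / 0.0144 = 4.609e+04.
Re > 4000 → turbulent. Relative roughness ε/D = 0.00144/0.09191 = 0.0157. Swamee-Jain: f = 0.25/(log₁₀[0.0157/3.7 + 5.74/4.609e+04^0.9])² = 0.25/(log₁₀[0.00423 + 0.000364])² = 0.25/(-2.337)² = 0.04576.
Darcy-Weisbach: ΔP = f(L/D)(ρV²/2) = 0.04576·(3.062/0.09191)·(1109·6.534²/2) = 0.04576·33.32·2.367e+04 = 3.609e+04 Pa.

ΔP ≈ 36090 Pa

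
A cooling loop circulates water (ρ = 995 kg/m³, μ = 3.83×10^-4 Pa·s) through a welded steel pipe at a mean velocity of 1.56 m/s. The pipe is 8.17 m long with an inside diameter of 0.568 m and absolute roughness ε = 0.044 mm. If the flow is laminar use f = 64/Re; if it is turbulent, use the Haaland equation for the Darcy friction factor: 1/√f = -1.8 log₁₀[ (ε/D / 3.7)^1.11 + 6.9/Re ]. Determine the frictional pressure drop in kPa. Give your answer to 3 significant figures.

ΔP ≈ 0.213 kPa

Reynolds number Re = ρVD/μ = 995 · 1.56 · 0.568 / 0.000383 = 2.302e+06.
Re > 4000 → turbulent. Relative roughness ε/D = 4.4e-05/0.568 = 7.75e-05. Haaland: 1/√f = -1.8 log₁₀[(7.75e-05/3.7)^1.11 + 6.9/2.302e+06] = -1.8 log₁₀[6.4e-06 + 3e-06] = 9.049, so f = 0.01221.
Darcy-Weisbach: ΔP = f(L/D)(ρV²/2) = 0.01221·(8.17/0.568)·(995·1.56²/2) = 0.01221·14.38·1211 = 212.7 Pa.
ΔP = 212.7 Pa = 0.213 kPa.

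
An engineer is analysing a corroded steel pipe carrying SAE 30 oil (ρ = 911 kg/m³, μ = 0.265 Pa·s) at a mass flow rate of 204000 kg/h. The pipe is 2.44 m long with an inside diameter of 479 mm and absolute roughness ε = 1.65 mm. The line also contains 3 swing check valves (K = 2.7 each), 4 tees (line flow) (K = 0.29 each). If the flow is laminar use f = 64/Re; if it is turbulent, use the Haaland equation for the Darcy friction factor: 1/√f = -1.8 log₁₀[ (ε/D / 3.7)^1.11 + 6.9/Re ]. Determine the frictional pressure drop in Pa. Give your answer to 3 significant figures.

ΔP ≈ 534 Pa

ṁ = 204000 kg/h = 204000/3600 = 56.67 kg/s.
A = πD²/4 = π(0.479)²/4 = 0.1802 m²; mean velocity V = ṁ/(ρA) = 56.67/(911 · 0.1802) = 0.3452 m/s.
Reynolds number Re = ρVD/μ = 911 · 0.3452 · 0.479 / 0.265 = 568.4.
Re < 2300 → laminar flow, so f = 64/Re = 64/568.4 = 0.1126 (the turbulent correlation is not needed).
Total minor-loss coefficient ΣK = 3·2.7 + 4·0.29 = 9.26.
ΔP = [f·L/D + ΣK]·(ρV²/2) = [0.1126·2.44/0.479 + 9.26]·(911·0.3452²/2) = [0.5736 + 9.26]·54.27 = 533.7 Pa.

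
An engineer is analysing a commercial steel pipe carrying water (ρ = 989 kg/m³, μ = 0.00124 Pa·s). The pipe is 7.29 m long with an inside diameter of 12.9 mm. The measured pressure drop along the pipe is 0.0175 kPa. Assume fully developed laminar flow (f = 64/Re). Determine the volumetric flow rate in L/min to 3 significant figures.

For laminar flow, f = 64/Re with Re = ρVD/μ, so Darcy-Weisbach reduces to ΔP = 32μLV/D². Solving for V: V = ΔP·D²/(32μL) = 17.5·(0.0129)²/(32·0.00124·7.29) = 0.01007 m/s.
Check: Re = ρVD/μ = 989·0.01007·0.0129/0.00124 = 103.6 < 2300, so the laminar assumption holds.
Q = V·A = 0.01007·(π/4·0.0129²) = 1.316e-06 m³/s = 0.0789 L/min.

Q ≈ 0.0789 L/min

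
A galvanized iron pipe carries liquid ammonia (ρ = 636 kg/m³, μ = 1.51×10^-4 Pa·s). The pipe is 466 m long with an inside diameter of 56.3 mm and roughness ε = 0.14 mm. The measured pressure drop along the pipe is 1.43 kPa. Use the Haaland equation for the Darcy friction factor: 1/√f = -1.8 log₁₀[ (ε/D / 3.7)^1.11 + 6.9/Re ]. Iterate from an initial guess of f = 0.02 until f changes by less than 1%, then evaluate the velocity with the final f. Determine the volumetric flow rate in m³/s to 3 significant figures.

Rearranging Darcy-Weisbach: V = √(2·ΔP·D/(f·L·ρ)). With ε/D = 0.00014/0.0563 = 0.00249, iterate starting from f = 0.02:
  f = 0.02 → V = √(2·1430·0.0563/(0.02·466·636)) = 0.1648 m/s; Re = ρVD/μ = 3.908e+04; f → 0.02798
  f = 0.02798 → V = 0.1393 m/s; Re = 3.304e+04; f → 0.02847
  f = 0.02847 → V = 0.1381 m/s; Re = 3.276e+04; f → 0.02849
Converged (Δf/f < 1%). With the final f = 0.02849: V = √(2·1430·0.0563/(0.02849·466·636)) = 0.1381 m/s.
Q = V·A = 0.1381·(π/4·0.0563²) = 0.0003437 m³/s = 3.44×10^-4 m³/s.

Q ≈ 3.44×10^-4 m³/s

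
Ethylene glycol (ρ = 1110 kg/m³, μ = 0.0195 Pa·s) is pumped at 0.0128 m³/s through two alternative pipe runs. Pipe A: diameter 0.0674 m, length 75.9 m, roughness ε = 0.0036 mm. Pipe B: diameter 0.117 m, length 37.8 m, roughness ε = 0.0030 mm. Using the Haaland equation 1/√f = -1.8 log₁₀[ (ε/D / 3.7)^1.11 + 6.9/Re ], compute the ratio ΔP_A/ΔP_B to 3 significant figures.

ΔP_A/ΔP_B ≈ 27.3

Pipe A: V = Q/A = 0.0128/0.003568 = 3.588 m/s; Re = 1.376e+04; ε/D = 5.34e-05; Haaland → f = 0.02841; ΔP_A = f(L/D)(ρV²/2) = 2.285e+05 Pa.
Pipe B: V = Q/A = 0.0128/0.01075 = 1.191 m/s; Re = 7929; ε/D = 2.56e-05; Haaland → f = 0.03297; ΔP_B = f(L/D)(ρV²/2) = 8380 Pa.
ΔP_A/ΔP_B = 2.285e+05/8380 = 27.3.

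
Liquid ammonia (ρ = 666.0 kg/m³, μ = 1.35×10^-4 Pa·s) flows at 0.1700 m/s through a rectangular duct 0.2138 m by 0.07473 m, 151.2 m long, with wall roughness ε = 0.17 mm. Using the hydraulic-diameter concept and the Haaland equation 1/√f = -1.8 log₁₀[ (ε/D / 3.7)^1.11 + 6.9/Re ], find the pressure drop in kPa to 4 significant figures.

ΔP ≈ 0.3127 kPa

Hydraulic diameter D_h = 4A/P = 4·(0.2138·0.07473)/(2·(0.2138+0.07473)) = 0.06391/0.5771 = 0.1107 m.
Re = ρVD_h/μ = 666·0.17·0.1107/0.000135 = 9.288e+04.
ε/D_h = 0.00017/0.1107 = 0.00153; Haaland gives 1/√f = -1.8 log₁₀[0.000176+7.43e-05] = 6.482, so f = 0.0238.
ΔP = f(L/D_h)(ρV²/2) = 0.0238·151.2/0.1107·9.624 = 312.7 Pa.
ΔP = 0.3127 kPa.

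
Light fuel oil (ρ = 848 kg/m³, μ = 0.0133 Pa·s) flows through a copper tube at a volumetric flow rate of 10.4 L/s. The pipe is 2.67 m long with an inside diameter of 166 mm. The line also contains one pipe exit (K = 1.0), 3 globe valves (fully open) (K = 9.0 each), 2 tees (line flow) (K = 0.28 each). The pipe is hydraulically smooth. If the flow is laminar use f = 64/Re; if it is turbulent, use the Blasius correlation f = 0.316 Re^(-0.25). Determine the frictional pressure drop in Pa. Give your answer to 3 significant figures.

Q = 10.4 L/s = 10.4/1000 = 0.0104 m³/s.
Cross-sectional area A = πD²/4 = π(0.166)²/4 = 0.02164 m²; mean velocity V = Q/A = 0.0104/0.02164 = 0.4805 m/s.
Reynolds number Re = ρVD/μ = 848 · 0.4805 · 0.166 / 0.0133 = 5086.
Re > 4000 → turbulent. Smooth-pipe (Blasius): f = 0.316 Re^(-0.25) = 0.316/(5086)^0.25 = 0.03742.
Total minor-loss coefficient ΣK = 1·1 + 3·9 + 2·0.28 = 28.6.
ΔP = [f·L/D + ΣK]·(ρV²/2) = [0.03742·2.67/0.166 + 28.6]·(848·0.4805²/2) = [0.6019 + 28.6]·97.91 = 2855 Pa.

ΔP ≈ 2860 Pa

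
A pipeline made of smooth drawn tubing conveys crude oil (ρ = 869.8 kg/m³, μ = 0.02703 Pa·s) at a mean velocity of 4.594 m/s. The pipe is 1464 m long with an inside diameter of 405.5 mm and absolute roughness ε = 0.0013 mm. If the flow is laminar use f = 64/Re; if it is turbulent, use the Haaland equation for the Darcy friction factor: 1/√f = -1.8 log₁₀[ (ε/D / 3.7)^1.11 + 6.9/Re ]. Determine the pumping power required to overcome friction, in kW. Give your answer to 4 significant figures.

Reynolds number Re = ρVD/μ = 869.8 · 4.594 · 0.4055 / 0.027 = 5.995e+04.
Re > 4000 → turbulent. Relative roughness ε/D = 1.3e-06/0.4055 = 3.21e-06. Haaland: 1/√f = -1.8 log₁₀[(3.21e-06/3.7)^1.11 + 6.9/5.995e+04] = -1.8 log₁₀[1.87e-07 + 0.000115] = 7.089, so f = 0.0199.
Darcy-Weisbach: ΔP = f(L/D)(ρV²/2) = 0.0199·(1464/0.4055)·(869.8·4.594²/2) = 0.0199·3610·9178 = 6.594e+05 Pa.
Q = V·A = 4.594·0.1291 = 0.5933 m³/s.
Pumping power P = QΔP = 0.5933·6.594e+05 = 391240 W = 391.2 kW.

P ≈ 391.2 kW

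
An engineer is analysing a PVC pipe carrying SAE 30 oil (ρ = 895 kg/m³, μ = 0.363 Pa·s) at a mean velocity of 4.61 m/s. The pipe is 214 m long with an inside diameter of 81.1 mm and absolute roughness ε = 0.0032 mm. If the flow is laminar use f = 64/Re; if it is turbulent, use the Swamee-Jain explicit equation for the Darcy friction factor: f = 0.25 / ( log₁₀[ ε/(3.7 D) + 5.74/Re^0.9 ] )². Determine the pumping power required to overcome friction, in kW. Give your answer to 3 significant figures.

Reynolds number Re = ρVD/μ = 895 · 4.61 · 0.0811 / 0.363 = 921.8.
Re < 2300 → laminar flow, so f = 64/Re = 64/921.8 = 0.06943 (the turbulent correlation is not needed).
Darcy-Weisbach: ΔP = f(L/D)(ρV²/2) = 0.06943·(214/0.0811)·(895·4.61²/2) = 0.06943·2639·9510 = 1.742e+06 Pa.
Q = V·A = 4.61·0.005166 = 0.02381 m³/s.
Pumping power P = QΔP = 0.02381·1.742e+06 = 41490 W = 41.5 kW.

P ≈ 41.5 kW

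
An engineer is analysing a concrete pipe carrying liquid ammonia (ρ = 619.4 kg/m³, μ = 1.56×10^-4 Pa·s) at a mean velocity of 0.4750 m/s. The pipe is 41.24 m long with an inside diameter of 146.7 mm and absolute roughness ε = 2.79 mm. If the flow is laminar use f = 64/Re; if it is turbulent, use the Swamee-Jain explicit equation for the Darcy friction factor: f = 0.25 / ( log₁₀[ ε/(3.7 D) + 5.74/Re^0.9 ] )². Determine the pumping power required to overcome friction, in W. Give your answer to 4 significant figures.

Reynolds number Re = ρVD/μ = 619.4 · 0.475 · 0.1467 / 0.000156 = 2.767e+05.
Re > 4000 → turbulent. Relative roughness ε/D = 0.00279/0.1467 = 0.019. Swamee-Jain: f = 0.25/(log₁₀[0.019/3.7 + 5.74/2.767e+05^0.9])² = 0.25/(log₁₀[0.00514 + 7.26e-05])² = 0.25/(-2.283)² = 0.04797.
Darcy-Weisbach: ΔP = f(L/D)(ρV²/2) = 0.04797·(41.24/0.1467)·(619.4·0.475²/2) = 0.04797·281.1·69.88 = 942.3 Pa.
Q = V·A = 0.475·0.0169 = 0.008029 m³/s.
Pumping power P = QΔP = 0.008029·942.3 = 7.5651 W = 7.565 W.

P ≈ 7.565 W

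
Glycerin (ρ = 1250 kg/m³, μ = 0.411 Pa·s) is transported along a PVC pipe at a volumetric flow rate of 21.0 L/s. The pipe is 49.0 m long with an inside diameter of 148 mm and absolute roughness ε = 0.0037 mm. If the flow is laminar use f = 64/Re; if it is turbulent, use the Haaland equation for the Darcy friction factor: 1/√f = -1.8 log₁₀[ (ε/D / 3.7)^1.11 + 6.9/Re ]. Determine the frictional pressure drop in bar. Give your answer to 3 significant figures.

Q = 21.0 L/s = 21.0/1000 = 0.021 m³/s.
Cross-sectional area A = πD²/4 = π(0.148)²/4 = 0.0172 m²; mean velocity V = Q/A = 0.021/0.0172 = 1.221 m/s.
Reynolds number Re = ρVD/μ = 1250 · 1.221 · 0.148 / 0.411 = 549.5.
Re < 2300 → laminar flow, so f = 64/Re = 64/549.5 = 0.1165 (the turbulent correlation is not needed).
Darcy-Weisbach: ΔP = f(L/D)(ρV²/2) = 0.1165·(49/0.148)·(1250·1.221²/2) = 0.1165·331.1·931.3 = 3.591e+04 Pa.
ΔP = 3.591e+04 Pa = 0.359 bar.

ΔP ≈ 0.359 bar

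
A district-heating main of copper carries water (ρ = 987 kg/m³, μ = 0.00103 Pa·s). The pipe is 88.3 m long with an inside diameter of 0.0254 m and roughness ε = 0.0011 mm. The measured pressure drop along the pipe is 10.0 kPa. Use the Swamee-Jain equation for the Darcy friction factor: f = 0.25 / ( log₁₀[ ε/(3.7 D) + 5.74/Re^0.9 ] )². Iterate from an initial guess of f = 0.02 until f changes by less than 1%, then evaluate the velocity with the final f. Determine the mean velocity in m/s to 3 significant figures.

V ≈ 0.437 m/s

Rearranging Darcy-Weisbach: V = √(2·ΔP·D/(f·L·ρ)). With ε/D = 1.1e-06/0.0254 = 4.33e-05, iterate starting from f = 0.02:
  f = 0.02 → V = √(2·1e+04·0.0254/(0.02·88.3·987)) = 0.5399 m/s; Re = ρVD/μ = 1.314e+04; f → 0.02886
  f = 0.02886 → V = 0.4494 m/s; Re = 1.094e+04; f → 0.0303
  f = 0.0303 → V = 0.4386 m/s; Re = 1.068e+04; f → 0.0305
Converged (Δf/f < 1%). With the final f = 0.0305: V = √(2·1e+04·0.0254/(0.0305·88.3·987)) = 0.4371 m/s.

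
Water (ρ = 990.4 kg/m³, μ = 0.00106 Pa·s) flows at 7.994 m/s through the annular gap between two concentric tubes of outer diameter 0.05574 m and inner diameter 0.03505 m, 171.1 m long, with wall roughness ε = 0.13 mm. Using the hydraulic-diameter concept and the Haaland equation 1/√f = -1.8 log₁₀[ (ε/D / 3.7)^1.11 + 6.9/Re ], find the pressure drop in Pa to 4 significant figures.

ΔP ≈ 8670000 Pa

Hydraulic diameter D_h = 4A/P = D_o - D_i = 0.05574 - 0.03505 = 0.02069 m.
Re = ρVD_h/μ = 990.4·7.994·0.02069/0.00106 = 1.545e+05.
ε/D_h = 0.00013/0.02069 = 0.00628; Haaland gives 1/√f = -1.8 log₁₀[0.000842+4.46e-05] = 5.494, so f = 0.03313.
ΔP = f(L/D_h)(ρV²/2) = 0.03313·171.1/0.02069·3.165e+04 = 8.67e+06 Pa.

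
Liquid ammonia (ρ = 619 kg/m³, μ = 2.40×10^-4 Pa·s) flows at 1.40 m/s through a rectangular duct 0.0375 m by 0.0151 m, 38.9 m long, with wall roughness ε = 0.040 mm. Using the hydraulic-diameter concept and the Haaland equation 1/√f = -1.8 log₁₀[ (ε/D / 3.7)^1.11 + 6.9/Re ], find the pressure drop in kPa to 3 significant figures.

Hydraulic diameter D_h = 4A/P = 4·(0.0375·0.0151)/(2·(0.0375+0.0151)) = 0.002265/0.1052 = 0.02153 m.
Re = ρVD_h/μ = 619·1.4·0.02153/0.00024 = 7.774e+04.
ε/D_h = 4e-05/0.02153 = 0.00186; Haaland gives 1/√f = -1.8 log₁₀[0.000218+8.88e-05] = 6.324, so f = 0.025.
ΔP = f(L/D_h)(ρV²/2) = 0.025·38.9/0.02153·606.6 = 2.74e+04 Pa.
ΔP = 27.4 kPa.

ΔP ≈ 27.4 kPa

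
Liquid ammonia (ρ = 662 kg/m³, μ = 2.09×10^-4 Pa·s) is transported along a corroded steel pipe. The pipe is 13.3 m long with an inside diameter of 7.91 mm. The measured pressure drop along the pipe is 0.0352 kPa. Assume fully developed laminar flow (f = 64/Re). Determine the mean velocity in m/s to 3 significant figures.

For laminar flow, f = 64/Re with Re = ρVD/μ, so Darcy-Weisbach reduces to ΔP = 32μLV/D². Solving for V: V = ΔP·D²/(32μL) = 35.2·(0.00791)²/(32·0.000209·13.3) = 0.02476 m/s.
Check: Re = ρVD/μ = 662·0.02476·0.00791/0.000209 = 620.3 < 2300, so the laminar assumption holds.

V ≈ 0.0248 m/s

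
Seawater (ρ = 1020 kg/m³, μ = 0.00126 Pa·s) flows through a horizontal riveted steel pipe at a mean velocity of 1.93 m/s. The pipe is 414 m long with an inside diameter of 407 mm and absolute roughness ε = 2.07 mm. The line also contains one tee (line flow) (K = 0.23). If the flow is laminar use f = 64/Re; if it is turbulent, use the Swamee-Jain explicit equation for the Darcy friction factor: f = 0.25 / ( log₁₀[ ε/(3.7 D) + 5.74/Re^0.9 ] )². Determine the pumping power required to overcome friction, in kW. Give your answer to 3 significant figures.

P ≈ 15.0 kW

Reynolds number Re = ρVD/μ = 1020 · 1.93 · 0.407 / 0.00126 = 6.359e+05.
Re > 4000 → turbulent. Relative roughness ε/D = 0.00207/0.407 = 0.00509. Swamee-Jain: f = 0.25/(log₁₀[0.00509/3.7 + 5.74/6.359e+05^0.9])² = 0.25/(log₁₀[0.00137 + 3.43e-05])² = 0.25/(-2.851)² = 0.03075.
Total minor-loss coefficient ΣK = 1·0.23 = 0.23.
ΔP = [f·L/D + ΣK]·(ρV²/2) = [0.03075·414/0.407 + 0.23]·(1020·1.93²/2) = [31.28 + 0.23]·1900 = 5.987e+04 Pa.
Q = V·A = 1.93·0.1301 = 0.2511 m³/s.
Pumping power P = QΔP = 0.2511·5.987e+04 = 15030 W = 15.0 kW.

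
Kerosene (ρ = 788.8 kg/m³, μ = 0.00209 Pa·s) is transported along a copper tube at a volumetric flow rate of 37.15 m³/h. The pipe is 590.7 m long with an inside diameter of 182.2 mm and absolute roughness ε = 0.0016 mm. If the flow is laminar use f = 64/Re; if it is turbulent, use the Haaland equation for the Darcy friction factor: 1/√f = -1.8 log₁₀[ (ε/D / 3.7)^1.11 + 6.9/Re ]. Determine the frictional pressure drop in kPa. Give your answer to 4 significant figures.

Q = 37.15 m³/h = 37.15/3600 = 0.01032 m³/s.
Cross-sectional area A = πD²/4 = π(0.1822)²/4 = 0.02607 m²; mean velocity V = Q/A = 0.01032/0.02607 = 0.3958 m/s.
Reynolds number Re = ρVD/μ = 788.8 · 0.3958 · 0.1822 / 0.00209 = 2.722e+04.
Re > 4000 → turbulent. Relative roughness ε/D = 1.6e-06/0.1822 = 8.78e-06. Haaland: 1/√f = -1.8 log₁₀[(8.78e-06/3.7)^1.11 + 6.9/2.722e+04] = -1.8 log₁₀[5.71e-07 + 0.000254] = 6.471, so f = 0.02388.
Darcy-Weisbach: ΔP = f(L/D)(ρV²/2) = 0.02388·(590.7/0.1822)·(788.8·0.3958²/2) = 0.02388·3242·61.78 = 4784 Pa.
ΔP = 4784 Pa = 4.784 kPa.

ΔP ≈ 4.784 kPa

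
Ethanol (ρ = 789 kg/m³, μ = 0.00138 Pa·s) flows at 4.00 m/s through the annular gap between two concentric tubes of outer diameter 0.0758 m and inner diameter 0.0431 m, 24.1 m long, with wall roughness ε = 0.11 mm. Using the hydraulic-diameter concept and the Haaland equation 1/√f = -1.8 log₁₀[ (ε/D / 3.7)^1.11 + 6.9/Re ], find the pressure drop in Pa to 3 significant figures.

Hydraulic diameter D_h = 4A/P = D_o - D_i = 0.0758 - 0.0431 = 0.0327 m.
Re = ρVD_h/μ = 789·4·0.0327/0.00138 = 7.478e+04.
ε/D_h = 0.00011/0.0327 = 0.00336; Haaland gives 1/√f = -1.8 log₁₀[0.000421+9.23e-05] = 5.922, so f = 0.02852.
ΔP = f(L/D_h)(ρV²/2) = 0.02852·24.1/0.0327·6312 = 1.327e+05 Pa.

ΔP ≈ 133000 Pa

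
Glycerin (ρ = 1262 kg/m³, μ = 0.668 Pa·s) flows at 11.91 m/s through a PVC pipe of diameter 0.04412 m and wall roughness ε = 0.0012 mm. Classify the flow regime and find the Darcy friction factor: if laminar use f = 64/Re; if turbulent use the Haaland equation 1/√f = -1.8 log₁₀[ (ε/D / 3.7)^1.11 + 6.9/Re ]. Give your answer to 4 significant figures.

Re = ρVD/μ = 1262·11.91·0.04412/0.668 = 992.7.
Re < 2300 → laminar, so f = 64/Re = 0.06447 (roughness is irrelevant in laminar flow).

f ≈ 0.06447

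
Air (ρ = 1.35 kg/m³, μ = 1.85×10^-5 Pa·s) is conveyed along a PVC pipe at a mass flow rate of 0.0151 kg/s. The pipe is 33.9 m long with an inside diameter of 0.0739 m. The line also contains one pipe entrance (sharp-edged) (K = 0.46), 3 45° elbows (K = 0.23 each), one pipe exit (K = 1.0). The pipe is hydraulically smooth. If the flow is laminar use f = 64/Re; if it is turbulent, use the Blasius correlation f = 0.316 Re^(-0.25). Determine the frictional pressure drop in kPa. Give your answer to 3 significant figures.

ΔP ≈ 0.0710 kPa

A = πD²/4 = π(0.0739)²/4 = 0.004289 m²; mean velocity V = ṁ/(ρA) = 0.0151/(1.35 · 0.004289) = 2.608 m/s.
Reynolds number Re = ρVD/μ = 1.35 · 2.608 · 0.0739 / 1.85e-05 = 1.406e+04.
Re > 4000 → turbulent. Smooth-pipe (Blasius): f = 0.316 Re^(-0.25) = 0.316/(1.406e+04)^0.25 = 0.02902.
Total minor-loss coefficient ΣK = 1·0.46 + 3·0.23 + 1·1 = 2.15.
ΔP = [f·L/D + ΣK]·(ρV²/2) = [0.02902·33.9/0.0739 + 2.15]·(1.35·2.608²/2) = [13.31 + 2.15]·4.59 = 70.97 Pa.
ΔP = 70.97 Pa = 0.0710 kPa.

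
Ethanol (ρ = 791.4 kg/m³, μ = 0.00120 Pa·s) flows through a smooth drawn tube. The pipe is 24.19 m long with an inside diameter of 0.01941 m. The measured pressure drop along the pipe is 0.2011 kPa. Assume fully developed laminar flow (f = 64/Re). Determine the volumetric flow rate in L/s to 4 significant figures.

For laminar flow, f = 64/Re with Re = ρVD/μ, so Darcy-Weisbach reduces to ΔP = 32μLV/D². Solving for V: V = ΔP·D²/(32μL) = 201.1·(0.01941)²/(32·0.0012·24.19) = 0.08156 m/s.
Check: Re = ρVD/μ = 791.4·0.08156·0.01941/0.0012 = 1044 < 2300, so the laminar assumption holds.
Q = V·A = 0.08156·(π/4·0.01941²) = 2.413e-05 m³/s = 0.02413 L/s.

Q ≈ 0.02413 L/s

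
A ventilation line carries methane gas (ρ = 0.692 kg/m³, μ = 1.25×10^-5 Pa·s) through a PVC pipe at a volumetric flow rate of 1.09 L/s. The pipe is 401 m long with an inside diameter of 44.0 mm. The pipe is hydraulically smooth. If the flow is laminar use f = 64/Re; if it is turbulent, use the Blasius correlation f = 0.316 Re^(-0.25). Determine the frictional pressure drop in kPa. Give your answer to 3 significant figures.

ΔP ≈ 0.0594 kPa

Q = 1.09 L/s = 1.09/1000 = 0.00109 m³/s.
Cross-sectional area A = πD²/4 = π(0.044)²/4 = 0.001521 m²; mean velocity V = Q/A = 0.00109/0.001521 = 0.7169 m/s.
Reynolds number Re = ρVD/μ = 0.692 · 0.7169 · 0.044 / 1.25e-05 = 1746.
Re < 2300 → laminar flow, so f = 64/Re = 64/1746 = 0.03665 (the turbulent correlation is not needed).
Darcy-Weisbach: ΔP = f(L/D)(ρV²/2) = 0.03665·(401/0.044)·(0.692·0.7169²/2) = 0.03665·9114·0.1778 = 59.39 Pa.
ΔP = 59.39 Pa = 0.0594 kPa.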